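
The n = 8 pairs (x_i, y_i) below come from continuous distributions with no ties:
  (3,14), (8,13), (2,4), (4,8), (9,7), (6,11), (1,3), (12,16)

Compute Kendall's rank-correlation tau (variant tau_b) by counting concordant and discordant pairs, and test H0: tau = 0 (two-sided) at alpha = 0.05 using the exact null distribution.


Step 1: Enumerate the 28 unordered pairs (i,j) with i<j and classify each by sign(x_j-x_i) * sign(y_j-y_i).
  (1,2):dx=+5,dy=-1->D; (1,3):dx=-1,dy=-10->C; (1,4):dx=+1,dy=-6->D; (1,5):dx=+6,dy=-7->D
  (1,6):dx=+3,dy=-3->D; (1,7):dx=-2,dy=-11->C; (1,8):dx=+9,dy=+2->C; (2,3):dx=-6,dy=-9->C
  (2,4):dx=-4,dy=-5->C; (2,5):dx=+1,dy=-6->D; (2,6):dx=-2,dy=-2->C; (2,7):dx=-7,dy=-10->C
  (2,8):dx=+4,dy=+3->C; (3,4):dx=+2,dy=+4->C; (3,5):dx=+7,dy=+3->C; (3,6):dx=+4,dy=+7->C
  (3,7):dx=-1,dy=-1->C; (3,8):dx=+10,dy=+12->C; (4,5):dx=+5,dy=-1->D; (4,6):dx=+2,dy=+3->C
  (4,7):dx=-3,dy=-5->C; (4,8):dx=+8,dy=+8->C; (5,6):dx=-3,dy=+4->D; (5,7):dx=-8,dy=-4->C
  (5,8):dx=+3,dy=+9->C; (6,7):dx=-5,dy=-8->C; (6,8):dx=+6,dy=+5->C; (7,8):dx=+11,dy=+13->C
Step 2: C = 21, D = 7, total pairs = 28.
Step 3: tau = (C - D)/(n(n-1)/2) = (21 - 7)/28 = 0.500000.
Step 4: Exact two-sided p-value (enumerate n! = 40320 permutations of y under H0): p = 0.108681.
Step 5: alpha = 0.05. fail to reject H0.

tau_b = 0.5000 (C=21, D=7), p = 0.108681, fail to reject H0.


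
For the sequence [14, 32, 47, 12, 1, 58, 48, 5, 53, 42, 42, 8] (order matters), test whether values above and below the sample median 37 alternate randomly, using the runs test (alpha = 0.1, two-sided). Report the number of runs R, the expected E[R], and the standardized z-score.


Step 1: Compute median = 37; label A = above, B = below.
Labels in order: BBABBAABAAAB  (n_A = 6, n_B = 6)
Step 2: Count runs R = 7.
Step 3: Under H0 (random ordering), E[R] = 2*n_A*n_B/(n_A+n_B) + 1 = 2*6*6/12 + 1 = 7.0000.
        Var[R] = 2*n_A*n_B*(2*n_A*n_B - n_A - n_B) / ((n_A+n_B)^2 * (n_A+n_B-1)) = 4320/1584 = 2.7273.
        SD[R] = 1.6514.
Step 4: R = E[R], so z = 0 with no continuity correction.
Step 5: Two-sided p-value via normal approximation = 2*(1 - Phi(|z|)) = 1.000000.
Step 6: alpha = 0.1. fail to reject H0.

R = 7, z = 0.0000, p = 1.000000, fail to reject H0.


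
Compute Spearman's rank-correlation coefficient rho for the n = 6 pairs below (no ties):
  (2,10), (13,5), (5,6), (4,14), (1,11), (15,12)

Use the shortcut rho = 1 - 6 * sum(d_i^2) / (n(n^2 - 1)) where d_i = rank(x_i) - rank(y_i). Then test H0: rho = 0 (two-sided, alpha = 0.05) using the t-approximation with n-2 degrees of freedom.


Step 1: Rank x and y separately (midranks; no ties here).
rank(x): 2->2, 13->5, 5->4, 4->3, 1->1, 15->6
rank(y): 10->3, 5->1, 6->2, 14->6, 11->4, 12->5
Step 2: d_i = R_x(i) - R_y(i); compute d_i^2.
  (2-3)^2=1, (5-1)^2=16, (4-2)^2=4, (3-6)^2=9, (1-4)^2=9, (6-5)^2=1
sum(d^2) = 40.
Step 3: rho = 1 - 6*40 / (6*(6^2 - 1)) = 1 - 240/210 = -0.142857.
Step 4: Under H0, t = rho * sqrt((n-2)/(1-rho^2)) = -0.2887 ~ t(4).
Step 5: Two-sided p-value from the t-distribution with 4 df = 0.787172.
Step 6: alpha = 0.05. fail to reject H0.

rho = -0.1429, p = 0.787172, fail to reject H0 at alpha = 0.05.


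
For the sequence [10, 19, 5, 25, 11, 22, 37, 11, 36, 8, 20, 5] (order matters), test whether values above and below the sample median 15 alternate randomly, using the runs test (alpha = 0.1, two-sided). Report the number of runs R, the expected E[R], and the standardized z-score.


Step 1: Compute median = 15; label A = above, B = below.
Labels in order: BABABAABABAB  (n_A = 6, n_B = 6)
Step 2: Count runs R = 11.
Step 3: Under H0 (random ordering), E[R] = 2*n_A*n_B/(n_A+n_B) + 1 = 2*6*6/12 + 1 = 7.0000.
        Var[R] = 2*n_A*n_B*(2*n_A*n_B - n_A - n_B) / ((n_A+n_B)^2 * (n_A+n_B-1)) = 4320/1584 = 2.7273.
        SD[R] = 1.6514.
Step 4: Continuity-corrected z = (R - 0.5 - E[R]) / SD[R] = (11 - 0.5 - 7.0000) / 1.6514 = 2.1194.
Step 5: Two-sided p-value via normal approximation = 2*(1 - Phi(|z|)) = 0.034060.
Step 6: alpha = 0.1. reject H0.

R = 11, z = 2.1194, p = 0.034060, reject H0.


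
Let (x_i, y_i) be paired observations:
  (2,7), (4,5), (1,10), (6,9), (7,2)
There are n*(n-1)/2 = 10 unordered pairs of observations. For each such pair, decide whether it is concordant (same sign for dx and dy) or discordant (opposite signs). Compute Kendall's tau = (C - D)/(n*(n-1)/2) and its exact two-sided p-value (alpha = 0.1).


Step 1: Enumerate the 10 unordered pairs (i,j) with i<j and classify each by sign(x_j-x_i) * sign(y_j-y_i).
  (1,2):dx=+2,dy=-2->D; (1,3):dx=-1,dy=+3->D; (1,4):dx=+4,dy=+2->C; (1,5):dx=+5,dy=-5->D
  (2,3):dx=-3,dy=+5->D; (2,4):dx=+2,dy=+4->C; (2,5):dx=+3,dy=-3->D; (3,4):dx=+5,dy=-1->D
  (3,5):dx=+6,dy=-8->D; (4,5):dx=+1,dy=-7->D
Step 2: C = 2, D = 8, total pairs = 10.
Step 3: tau = (C - D)/(n(n-1)/2) = (2 - 8)/10 = -0.600000.
Step 4: Exact two-sided p-value (enumerate n! = 120 permutations of y under H0): p = 0.233333.
Step 5: alpha = 0.1. fail to reject H0.

tau_b = -0.6000 (C=2, D=8), p = 0.233333, fail to reject H0.


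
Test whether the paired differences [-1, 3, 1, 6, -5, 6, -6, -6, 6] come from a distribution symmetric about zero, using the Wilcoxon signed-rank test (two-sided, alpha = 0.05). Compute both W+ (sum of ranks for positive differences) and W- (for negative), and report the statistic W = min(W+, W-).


Step 1: Drop any zero differences (none here) and take |d_i|.
|d| = [1, 3, 1, 6, 5, 6, 6, 6, 6]
Step 2: Midrank |d_i| (ties get averaged ranks).
ranks: |1|->1.5, |3|->3, |1|->1.5, |6|->7, |5|->4, |6|->7, |6|->7, |6|->7, |6|->7
Step 3: Attach original signs; sum ranks with positive sign and with negative sign.
W+ = 3 + 1.5 + 7 + 7 + 7 = 25.5
W- = 1.5 + 4 + 7 + 7 = 19.5
(Check: W+ + W- = 45 should equal n(n+1)/2 = 45.)
Step 4: Test statistic W = min(W+, W-) = 19.5.
Step 5: Ties in |d|, so use the tie-corrected normal approximation.
        E[W] = n(n+1)/4 = 9*10/4 = 22.5.
        Tie groups: |d|=1 (t=2), |d|=6 (t=5); sum(t^3 - t) = 126.
        Var[W] = n(n+1)(2n+1)/24 - sum(t^3-t)/48 = 1710/24 - 126/48 = 68.625.
        z = (W - E[W]) / sqrt(Var[W]) = (19.5 - 22.5) / 8.2840 = -0.3621.
        Two-sided p = 2*Phi(z) = 0.717245.
Step 6: alpha = 0.05. fail to reject H0.

W+ = 25.5, W- = 19.5, W = min = 19.5, p = 0.717245, fail to reject H0.


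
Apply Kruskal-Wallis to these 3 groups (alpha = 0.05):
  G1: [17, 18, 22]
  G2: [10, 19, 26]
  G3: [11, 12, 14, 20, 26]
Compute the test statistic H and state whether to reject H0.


Step 1: Combine all N = 11 observations and assign midranks.
sorted (value, group, rank): (10,G2,1), (11,G3,2), (12,G3,3), (14,G3,4), (17,G1,5), (18,G1,6), (19,G2,7), (20,G3,8), (22,G1,9), (26,G2,10.5), (26,G3,10.5)
Step 2: Sum ranks within each group.
R_1 = 20 (n_1 = 3)
R_2 = 18.5 (n_2 = 3)
R_3 = 27.5 (n_3 = 5)
Step 3: H = 12/(N(N+1)) * sum(R_i^2/n_i) - 3(N+1)
     = 12/(11*12) * (20^2/3 + 18.5^2/3 + 27.5^2/5) - 3*12
     = 0.090909 * 398.667 - 36
     = 0.242424.
Step 4: Ties present; correction factor C = 1 - 6/(11^3 - 11) = 0.995455. Corrected H = 0.242424 / 0.995455 = 0.243531.
Step 5: Under H0, H ~ chi^2(2); p-value = 0.885356.
Step 6: alpha = 0.05. fail to reject H0.

H = 0.2435, df = 2, p = 0.885356, fail to reject H0.


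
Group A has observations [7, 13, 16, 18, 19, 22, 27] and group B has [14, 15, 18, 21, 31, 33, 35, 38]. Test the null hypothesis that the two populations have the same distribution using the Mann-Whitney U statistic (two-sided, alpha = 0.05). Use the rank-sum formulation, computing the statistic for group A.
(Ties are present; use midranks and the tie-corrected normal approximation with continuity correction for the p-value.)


Step 1: Combine and sort all 15 observations; assign midranks.
sorted (value, group): (7,X), (13,X), (14,Y), (15,Y), (16,X), (18,X), (18,Y), (19,X), (21,Y), (22,X), (27,X), (31,Y), (33,Y), (35,Y), (38,Y)
ranks: 7->1, 13->2, 14->3, 15->4, 16->5, 18->6.5, 18->6.5, 19->8, 21->9, 22->10, 27->11, 31->12, 33->13, 35->14, 38->15
Step 2: Rank sum for X: R1 = 1 + 2 + 5 + 6.5 + 8 + 10 + 11 = 43.5.
Step 3: U_X = R1 - n1(n1+1)/2 = 43.5 - 7*8/2 = 43.5 - 28 = 15.5.
       U_Y = n1*n2 - U_X = 56 - 15.5 = 40.5.
Step 4: Ties are present, so use the tie-corrected normal approximation (with continuity correction) for the p-value.
Step 5: p-value = 0.164537; compare to alpha = 0.05. fail to reject H0.

U_X = 15.5, p = 0.164537, fail to reject H0 at alpha = 0.05.


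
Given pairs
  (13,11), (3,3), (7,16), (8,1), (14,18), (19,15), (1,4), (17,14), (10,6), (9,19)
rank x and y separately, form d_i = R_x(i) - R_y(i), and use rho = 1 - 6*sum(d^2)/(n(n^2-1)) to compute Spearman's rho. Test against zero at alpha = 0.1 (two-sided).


Step 1: Rank x and y separately (midranks; no ties here).
rank(x): 13->7, 3->2, 7->3, 8->4, 14->8, 19->10, 1->1, 17->9, 10->6, 9->5
rank(y): 11->5, 3->2, 16->8, 1->1, 18->9, 15->7, 4->3, 14->6, 6->4, 19->10
Step 2: d_i = R_x(i) - R_y(i); compute d_i^2.
  (7-5)^2=4, (2-2)^2=0, (3-8)^2=25, (4-1)^2=9, (8-9)^2=1, (10-7)^2=9, (1-3)^2=4, (9-6)^2=9, (6-4)^2=4, (5-10)^2=25
sum(d^2) = 90.
Step 3: rho = 1 - 6*90 / (10*(10^2 - 1)) = 1 - 540/990 = 0.454545.
Step 4: Under H0, t = rho * sqrt((n-2)/(1-rho^2)) = 1.4434 ~ t(8).
Step 5: Two-sided p-value from the t-distribution with 8 df = 0.186905.
Step 6: alpha = 0.1. fail to reject H0.

rho = 0.4545, p = 0.186905, fail to reject H0 at alpha = 0.1.


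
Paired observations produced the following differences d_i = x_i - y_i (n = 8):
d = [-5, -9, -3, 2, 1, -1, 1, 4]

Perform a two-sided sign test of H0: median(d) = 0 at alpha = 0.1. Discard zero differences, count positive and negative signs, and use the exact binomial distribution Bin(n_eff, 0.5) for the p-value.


Step 1: Discard zero differences. Original n = 8; n_eff = number of nonzero differences = 8.
Nonzero differences (with sign): -5, -9, -3, +2, +1, -1, +1, +4
Step 2: Count signs: positive = 4, negative = 4.
Step 3: Under H0: P(positive) = 0.5, so the number of positives S ~ Bin(8, 0.5).
Step 4: Two-sided exact p-value = sum of Bin(8,0.5) probabilities at or below the observed probability = 1.000000.
Step 5: alpha = 0.1. fail to reject H0.

n_eff = 8, pos = 4, neg = 4, p = 1.000000, fail to reject H0.


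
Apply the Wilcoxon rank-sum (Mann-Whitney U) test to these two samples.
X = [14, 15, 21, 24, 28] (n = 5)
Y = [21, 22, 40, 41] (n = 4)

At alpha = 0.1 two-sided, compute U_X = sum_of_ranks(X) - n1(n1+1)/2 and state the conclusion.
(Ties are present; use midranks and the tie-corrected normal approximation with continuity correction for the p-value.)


Step 1: Combine and sort all 9 observations; assign midranks.
sorted (value, group): (14,X), (15,X), (21,X), (21,Y), (22,Y), (24,X), (28,X), (40,Y), (41,Y)
ranks: 14->1, 15->2, 21->3.5, 21->3.5, 22->5, 24->6, 28->7, 40->8, 41->9
Step 2: Rank sum for X: R1 = 1 + 2 + 3.5 + 6 + 7 = 19.5.
Step 3: U_X = R1 - n1(n1+1)/2 = 19.5 - 5*6/2 = 19.5 - 15 = 4.5.
       U_Y = n1*n2 - U_X = 20 - 4.5 = 15.5.
Step 4: Ties are present, so use the tie-corrected normal approximation (with continuity correction) for the p-value.
Step 5: p-value = 0.218742; compare to alpha = 0.1. fail to reject H0.

U_X = 4.5, p = 0.218742, fail to reject H0 at alpha = 0.1.


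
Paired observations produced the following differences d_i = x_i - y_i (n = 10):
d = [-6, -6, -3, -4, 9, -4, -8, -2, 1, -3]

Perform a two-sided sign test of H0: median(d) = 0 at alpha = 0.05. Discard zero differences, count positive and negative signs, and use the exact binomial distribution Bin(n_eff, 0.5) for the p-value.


Step 1: Discard zero differences. Original n = 10; n_eff = number of nonzero differences = 10.
Nonzero differences (with sign): -6, -6, -3, -4, +9, -4, -8, -2, +1, -3
Step 2: Count signs: positive = 2, negative = 8.
Step 3: Under H0: P(positive) = 0.5, so the number of positives S ~ Bin(10, 0.5).
Step 4: Two-sided exact p-value = sum of Bin(10,0.5) probabilities at or below the observed probability = 0.109375.
Step 5: alpha = 0.05. fail to reject H0.

n_eff = 10, pos = 2, neg = 8, p = 0.109375, fail to reject H0.


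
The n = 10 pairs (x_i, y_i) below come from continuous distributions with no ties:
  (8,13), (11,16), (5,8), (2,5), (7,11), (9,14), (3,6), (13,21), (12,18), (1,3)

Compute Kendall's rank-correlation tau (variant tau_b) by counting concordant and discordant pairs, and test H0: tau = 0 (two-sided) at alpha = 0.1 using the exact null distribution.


Step 1: Enumerate the 45 unordered pairs (i,j) with i<j and classify each by sign(x_j-x_i) * sign(y_j-y_i).
  (1,2):dx=+3,dy=+3->C; (1,3):dx=-3,dy=-5->C; (1,4):dx=-6,dy=-8->C; (1,5):dx=-1,dy=-2->C
  (1,6):dx=+1,dy=+1->C; (1,7):dx=-5,dy=-7->C; (1,8):dx=+5,dy=+8->C; (1,9):dx=+4,dy=+5->C
  (1,10):dx=-7,dy=-10->C; (2,3):dx=-6,dy=-8->C; (2,4):dx=-9,dy=-11->C; (2,5):dx=-4,dy=-5->C
  (2,6):dx=-2,dy=-2->C; (2,7):dx=-8,dy=-10->C; (2,8):dx=+2,dy=+5->C; (2,9):dx=+1,dy=+2->C
  (2,10):dx=-10,dy=-13->C; (3,4):dx=-3,dy=-3->C; (3,5):dx=+2,dy=+3->C; (3,6):dx=+4,dy=+6->C
  (3,7):dx=-2,dy=-2->C; (3,8):dx=+8,dy=+13->C; (3,9):dx=+7,dy=+10->C; (3,10):dx=-4,dy=-5->C
  (4,5):dx=+5,dy=+6->C; (4,6):dx=+7,dy=+9->C; (4,7):dx=+1,dy=+1->C; (4,8):dx=+11,dy=+16->C
  (4,9):dx=+10,dy=+13->C; (4,10):dx=-1,dy=-2->C; (5,6):dx=+2,dy=+3->C; (5,7):dx=-4,dy=-5->C
  (5,8):dx=+6,dy=+10->C; (5,9):dx=+5,dy=+7->C; (5,10):dx=-6,dy=-8->C; (6,7):dx=-6,dy=-8->C
  (6,8):dx=+4,dy=+7->C; (6,9):dx=+3,dy=+4->C; (6,10):dx=-8,dy=-11->C; (7,8):dx=+10,dy=+15->C
  (7,9):dx=+9,dy=+12->C; (7,10):dx=-2,dy=-3->C; (8,9):dx=-1,dy=-3->C; (8,10):dx=-12,dy=-18->C
  (9,10):dx=-11,dy=-15->C
Step 2: C = 45, D = 0, total pairs = 45.
Step 3: tau = (C - D)/(n(n-1)/2) = (45 - 0)/45 = 1.000000.
Step 4: Exact two-sided p-value (enumerate n! = 3628800 permutations of y under H0): p = 0.000001.
Step 5: alpha = 0.1. reject H0.

tau_b = 1.0000 (C=45, D=0), p = 0.000001, reject H0.


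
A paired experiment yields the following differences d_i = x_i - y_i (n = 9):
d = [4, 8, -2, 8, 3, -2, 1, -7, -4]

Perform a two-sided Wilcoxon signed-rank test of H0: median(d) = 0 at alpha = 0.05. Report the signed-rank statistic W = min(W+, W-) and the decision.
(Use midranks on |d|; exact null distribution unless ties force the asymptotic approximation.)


Step 1: Drop any zero differences (none here) and take |d_i|.
|d| = [4, 8, 2, 8, 3, 2, 1, 7, 4]
Step 2: Midrank |d_i| (ties get averaged ranks).
ranks: |4|->5.5, |8|->8.5, |2|->2.5, |8|->8.5, |3|->4, |2|->2.5, |1|->1, |7|->7, |4|->5.5
Step 3: Attach original signs; sum ranks with positive sign and with negative sign.
W+ = 5.5 + 8.5 + 8.5 + 4 + 1 = 27.5
W- = 2.5 + 2.5 + 7 + 5.5 = 17.5
(Check: W+ + W- = 45 should equal n(n+1)/2 = 45.)
Step 4: Test statistic W = min(W+, W-) = 17.5.
Step 5: Ties in |d|, so use the tie-corrected normal approximation.
        E[W] = n(n+1)/4 = 9*10/4 = 22.5.
        Tie groups: |d|=2 (t=2), |d|=4 (t=2), |d|=8 (t=2); sum(t^3 - t) = 18.
        Var[W] = n(n+1)(2n+1)/24 - sum(t^3-t)/48 = 1710/24 - 18/48 = 70.875.
        z = (W - E[W]) / sqrt(Var[W]) = (17.5 - 22.5) / 8.4187 = -0.5939.
        Two-sided p = 2*Phi(z) = 0.552570.
Step 6: alpha = 0.05. fail to reject H0.

W+ = 27.5, W- = 17.5, W = min = 17.5, p = 0.552570, fail to reject H0.


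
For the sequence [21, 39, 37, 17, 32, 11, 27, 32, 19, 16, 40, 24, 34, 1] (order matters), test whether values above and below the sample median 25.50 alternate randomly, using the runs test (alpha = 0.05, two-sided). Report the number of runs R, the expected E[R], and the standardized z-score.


Step 1: Compute median = 25.50; label A = above, B = below.
Labels in order: BAABABAABBABAB  (n_A = 7, n_B = 7)
Step 2: Count runs R = 11.
Step 3: Under H0 (random ordering), E[R] = 2*n_A*n_B/(n_A+n_B) + 1 = 2*7*7/14 + 1 = 8.0000.
        Var[R] = 2*n_A*n_B*(2*n_A*n_B - n_A - n_B) / ((n_A+n_B)^2 * (n_A+n_B-1)) = 8232/2548 = 3.2308.
        SD[R] = 1.7974.
Step 4: Continuity-corrected z = (R - 0.5 - E[R]) / SD[R] = (11 - 0.5 - 8.0000) / 1.7974 = 1.3909.
Step 5: Two-sided p-value via normal approximation = 2*(1 - Phi(|z|)) = 0.164264.
Step 6: alpha = 0.05. fail to reject H0.

R = 11, z = 1.3909, p = 0.164264, fail to reject H0.


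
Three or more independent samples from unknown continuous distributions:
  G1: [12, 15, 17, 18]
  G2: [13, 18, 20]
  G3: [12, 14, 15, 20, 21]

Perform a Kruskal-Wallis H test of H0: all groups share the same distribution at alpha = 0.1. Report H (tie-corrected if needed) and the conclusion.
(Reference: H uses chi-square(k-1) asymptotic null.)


Step 1: Combine all N = 12 observations and assign midranks.
sorted (value, group, rank): (12,G1,1.5), (12,G3,1.5), (13,G2,3), (14,G3,4), (15,G1,5.5), (15,G3,5.5), (17,G1,7), (18,G1,8.5), (18,G2,8.5), (20,G2,10.5), (20,G3,10.5), (21,G3,12)
Step 2: Sum ranks within each group.
R_1 = 22.5 (n_1 = 4)
R_2 = 22 (n_2 = 3)
R_3 = 33.5 (n_3 = 5)
Step 3: H = 12/(N(N+1)) * sum(R_i^2/n_i) - 3(N+1)
     = 12/(12*13) * (22.5^2/4 + 22^2/3 + 33.5^2/5) - 3*13
     = 0.076923 * 512.346 - 39
     = 0.411218.
Step 4: Ties present; correction factor C = 1 - 24/(12^3 - 12) = 0.986014. Corrected H = 0.411218 / 0.986014 = 0.417051.
Step 5: Under H0, H ~ chi^2(2); p-value = 0.811780.
Step 6: alpha = 0.1. fail to reject H0.

H = 0.4171, df = 2, p = 0.811780, fail to reject H0.


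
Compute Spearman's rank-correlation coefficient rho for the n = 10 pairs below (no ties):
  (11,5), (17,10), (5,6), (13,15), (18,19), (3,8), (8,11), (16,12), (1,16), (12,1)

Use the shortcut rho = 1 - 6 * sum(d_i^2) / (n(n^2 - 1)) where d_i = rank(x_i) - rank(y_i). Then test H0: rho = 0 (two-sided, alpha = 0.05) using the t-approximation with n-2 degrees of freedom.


Step 1: Rank x and y separately (midranks; no ties here).
rank(x): 11->5, 17->9, 5->3, 13->7, 18->10, 3->2, 8->4, 16->8, 1->1, 12->6
rank(y): 5->2, 10->5, 6->3, 15->8, 19->10, 8->4, 11->6, 12->7, 16->9, 1->1
Step 2: d_i = R_x(i) - R_y(i); compute d_i^2.
  (5-2)^2=9, (9-5)^2=16, (3-3)^2=0, (7-8)^2=1, (10-10)^2=0, (2-4)^2=4, (4-6)^2=4, (8-7)^2=1, (1-9)^2=64, (6-1)^2=25
sum(d^2) = 124.
Step 3: rho = 1 - 6*124 / (10*(10^2 - 1)) = 1 - 744/990 = 0.248485.
Step 4: Under H0, t = rho * sqrt((n-2)/(1-rho^2)) = 0.7256 ~ t(8).
Step 5: Two-sided p-value from the t-distribution with 8 df = 0.488776.
Step 6: alpha = 0.05. fail to reject H0.

rho = 0.2485, p = 0.488776, fail to reject H0 at alpha = 0.05.


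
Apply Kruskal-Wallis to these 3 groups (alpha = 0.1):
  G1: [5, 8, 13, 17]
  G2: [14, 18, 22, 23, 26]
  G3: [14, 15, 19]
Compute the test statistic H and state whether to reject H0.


Step 1: Combine all N = 12 observations and assign midranks.
sorted (value, group, rank): (5,G1,1), (8,G1,2), (13,G1,3), (14,G2,4.5), (14,G3,4.5), (15,G3,6), (17,G1,7), (18,G2,8), (19,G3,9), (22,G2,10), (23,G2,11), (26,G2,12)
Step 2: Sum ranks within each group.
R_1 = 13 (n_1 = 4)
R_2 = 45.5 (n_2 = 5)
R_3 = 19.5 (n_3 = 3)
Step 3: H = 12/(N(N+1)) * sum(R_i^2/n_i) - 3(N+1)
     = 12/(12*13) * (13^2/4 + 45.5^2/5 + 19.5^2/3) - 3*13
     = 0.076923 * 583.05 - 39
     = 5.850000.
Step 4: Ties present; correction factor C = 1 - 6/(12^3 - 12) = 0.996503. Corrected H = 5.850000 / 0.996503 = 5.870526.
Step 5: Under H0, H ~ chi^2(2); p-value = 0.053117.
Step 6: alpha = 0.1. reject H0.

H = 5.8705, df = 2, p = 0.053117, reject H0.


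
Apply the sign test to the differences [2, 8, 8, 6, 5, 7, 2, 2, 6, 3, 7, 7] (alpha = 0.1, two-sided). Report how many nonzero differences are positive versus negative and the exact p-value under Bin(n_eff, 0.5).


Step 1: Discard zero differences. Original n = 12; n_eff = number of nonzero differences = 12.
Nonzero differences (with sign): +2, +8, +8, +6, +5, +7, +2, +2, +6, +3, +7, +7
Step 2: Count signs: positive = 12, negative = 0.
Step 3: Under H0: P(positive) = 0.5, so the number of positives S ~ Bin(12, 0.5).
Step 4: Two-sided exact p-value = sum of Bin(12,0.5) probabilities at or below the observed probability = 0.000488.
Step 5: alpha = 0.1. reject H0.

n_eff = 12, pos = 12, neg = 0, p = 0.000488, reject H0.


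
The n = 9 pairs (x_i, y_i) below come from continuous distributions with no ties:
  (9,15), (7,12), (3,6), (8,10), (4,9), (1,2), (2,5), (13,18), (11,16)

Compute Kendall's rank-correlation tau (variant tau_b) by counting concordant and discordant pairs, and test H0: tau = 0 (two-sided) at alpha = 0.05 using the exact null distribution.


Step 1: Enumerate the 36 unordered pairs (i,j) with i<j and classify each by sign(x_j-x_i) * sign(y_j-y_i).
  (1,2):dx=-2,dy=-3->C; (1,3):dx=-6,dy=-9->C; (1,4):dx=-1,dy=-5->C; (1,5):dx=-5,dy=-6->C
  (1,6):dx=-8,dy=-13->C; (1,7):dx=-7,dy=-10->C; (1,8):dx=+4,dy=+3->C; (1,9):dx=+2,dy=+1->C
  (2,3):dx=-4,dy=-6->C; (2,4):dx=+1,dy=-2->D; (2,5):dx=-3,dy=-3->C; (2,6):dx=-6,dy=-10->C
  (2,7):dx=-5,dy=-7->C; (2,8):dx=+6,dy=+6->C; (2,9):dx=+4,dy=+4->C; (3,4):dx=+5,dy=+4->C
  (3,5):dx=+1,dy=+3->C; (3,6):dx=-2,dy=-4->C; (3,7):dx=-1,dy=-1->C; (3,8):dx=+10,dy=+12->C
  (3,9):dx=+8,dy=+10->C; (4,5):dx=-4,dy=-1->C; (4,6):dx=-7,dy=-8->C; (4,7):dx=-6,dy=-5->C
  (4,8):dx=+5,dy=+8->C; (4,9):dx=+3,dy=+6->C; (5,6):dx=-3,dy=-7->C; (5,7):dx=-2,dy=-4->C
  (5,8):dx=+9,dy=+9->C; (5,9):dx=+7,dy=+7->C; (6,7):dx=+1,dy=+3->C; (6,8):dx=+12,dy=+16->C
  (6,9):dx=+10,dy=+14->C; (7,8):dx=+11,dy=+13->C; (7,9):dx=+9,dy=+11->C; (8,9):dx=-2,dy=-2->C
Step 2: C = 35, D = 1, total pairs = 36.
Step 3: tau = (C - D)/(n(n-1)/2) = (35 - 1)/36 = 0.944444.
Step 4: Exact two-sided p-value (enumerate n! = 362880 permutations of y under H0): p = 0.000050.
Step 5: alpha = 0.05. reject H0.

tau_b = 0.9444 (C=35, D=1), p = 0.000050, reject H0.


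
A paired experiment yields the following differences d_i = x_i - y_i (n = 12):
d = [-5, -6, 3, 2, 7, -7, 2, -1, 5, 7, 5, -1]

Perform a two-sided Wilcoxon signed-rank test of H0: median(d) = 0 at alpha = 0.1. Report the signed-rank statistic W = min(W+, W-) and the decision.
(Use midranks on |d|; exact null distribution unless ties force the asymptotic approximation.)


Step 1: Drop any zero differences (none here) and take |d_i|.
|d| = [5, 6, 3, 2, 7, 7, 2, 1, 5, 7, 5, 1]
Step 2: Midrank |d_i| (ties get averaged ranks).
ranks: |5|->7, |6|->9, |3|->5, |2|->3.5, |7|->11, |7|->11, |2|->3.5, |1|->1.5, |5|->7, |7|->11, |5|->7, |1|->1.5
Step 3: Attach original signs; sum ranks with positive sign and with negative sign.
W+ = 5 + 3.5 + 11 + 3.5 + 7 + 11 + 7 = 48
W- = 7 + 9 + 11 + 1.5 + 1.5 = 30
(Check: W+ + W- = 78 should equal n(n+1)/2 = 78.)
Step 4: Test statistic W = min(W+, W-) = 30.
Step 5: Ties in |d|, so use the tie-corrected normal approximation.
        E[W] = n(n+1)/4 = 12*13/4 = 39.
        Tie groups: |d|=1 (t=2), |d|=2 (t=2), |d|=5 (t=3), |d|=7 (t=3); sum(t^3 - t) = 60.
        Var[W] = n(n+1)(2n+1)/24 - sum(t^3-t)/48 = 3900/24 - 60/48 = 161.25.
        z = (W - E[W]) / sqrt(Var[W]) = (30 - 39) / 12.6984 = -0.7087.
        Two-sided p = 2*Phi(z) = 0.478480.
Step 6: alpha = 0.1. fail to reject H0.

W+ = 48, W- = 30, W = min = 30, p = 0.478480, fail to reject H0.


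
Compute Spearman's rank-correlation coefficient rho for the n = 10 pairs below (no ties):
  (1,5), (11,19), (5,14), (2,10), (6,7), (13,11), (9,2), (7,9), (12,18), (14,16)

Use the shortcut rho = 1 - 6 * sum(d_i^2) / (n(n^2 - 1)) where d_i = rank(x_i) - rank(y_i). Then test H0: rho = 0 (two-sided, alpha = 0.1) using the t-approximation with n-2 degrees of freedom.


Step 1: Rank x and y separately (midranks; no ties here).
rank(x): 1->1, 11->7, 5->3, 2->2, 6->4, 13->9, 9->6, 7->5, 12->8, 14->10
rank(y): 5->2, 19->10, 14->7, 10->5, 7->3, 11->6, 2->1, 9->4, 18->9, 16->8
Step 2: d_i = R_x(i) - R_y(i); compute d_i^2.
  (1-2)^2=1, (7-10)^2=9, (3-7)^2=16, (2-5)^2=9, (4-3)^2=1, (9-6)^2=9, (6-1)^2=25, (5-4)^2=1, (8-9)^2=1, (10-8)^2=4
sum(d^2) = 76.
Step 3: rho = 1 - 6*76 / (10*(10^2 - 1)) = 1 - 456/990 = 0.539394.
Step 4: Under H0, t = rho * sqrt((n-2)/(1-rho^2)) = 1.8118 ~ t(8).
Step 5: Two-sided p-value from the t-distribution with 8 df = 0.107593.
Step 6: alpha = 0.1. fail to reject H0.

rho = 0.5394, p = 0.107593, fail to reject H0 at alpha = 0.1.


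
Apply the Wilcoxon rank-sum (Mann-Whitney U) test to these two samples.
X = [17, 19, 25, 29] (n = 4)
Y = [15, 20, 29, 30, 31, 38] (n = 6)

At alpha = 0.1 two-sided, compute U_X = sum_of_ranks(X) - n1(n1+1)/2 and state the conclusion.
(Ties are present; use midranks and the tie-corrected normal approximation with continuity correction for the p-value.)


Step 1: Combine and sort all 10 observations; assign midranks.
sorted (value, group): (15,Y), (17,X), (19,X), (20,Y), (25,X), (29,X), (29,Y), (30,Y), (31,Y), (38,Y)
ranks: 15->1, 17->2, 19->3, 20->4, 25->5, 29->6.5, 29->6.5, 30->8, 31->9, 38->10
Step 2: Rank sum for X: R1 = 2 + 3 + 5 + 6.5 = 16.5.
Step 3: U_X = R1 - n1(n1+1)/2 = 16.5 - 4*5/2 = 16.5 - 10 = 6.5.
       U_Y = n1*n2 - U_X = 24 - 6.5 = 17.5.
Step 4: Ties are present, so use the tie-corrected normal approximation (with continuity correction) for the p-value.
Step 5: p-value = 0.284958; compare to alpha = 0.1. fail to reject H0.

U_X = 6.5, p = 0.284958, fail to reject H0 at alpha = 0.1.


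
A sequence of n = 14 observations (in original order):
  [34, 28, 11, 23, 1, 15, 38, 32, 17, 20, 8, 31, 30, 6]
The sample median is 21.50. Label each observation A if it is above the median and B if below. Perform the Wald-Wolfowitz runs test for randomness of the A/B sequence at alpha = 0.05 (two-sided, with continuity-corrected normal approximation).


Step 1: Compute median = 21.50; label A = above, B = below.
Labels in order: AABABBAABBBAAB  (n_A = 7, n_B = 7)
Step 2: Count runs R = 8.
Step 3: Under H0 (random ordering), E[R] = 2*n_A*n_B/(n_A+n_B) + 1 = 2*7*7/14 + 1 = 8.0000.
        Var[R] = 2*n_A*n_B*(2*n_A*n_B - n_A - n_B) / ((n_A+n_B)^2 * (n_A+n_B-1)) = 8232/2548 = 3.2308.
        SD[R] = 1.7974.
Step 4: R = E[R], so z = 0 with no continuity correction.
Step 5: Two-sided p-value via normal approximation = 2*(1 - Phi(|z|)) = 1.000000.
Step 6: alpha = 0.05. fail to reject H0.

R = 8, z = 0.0000, p = 1.000000, fail to reject H0.


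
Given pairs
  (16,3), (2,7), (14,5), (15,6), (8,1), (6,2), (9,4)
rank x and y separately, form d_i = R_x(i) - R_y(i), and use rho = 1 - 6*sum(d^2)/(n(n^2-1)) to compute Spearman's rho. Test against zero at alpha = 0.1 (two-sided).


Step 1: Rank x and y separately (midranks; no ties here).
rank(x): 16->7, 2->1, 14->5, 15->6, 8->3, 6->2, 9->4
rank(y): 3->3, 7->7, 5->5, 6->6, 1->1, 2->2, 4->4
Step 2: d_i = R_x(i) - R_y(i); compute d_i^2.
  (7-3)^2=16, (1-7)^2=36, (5-5)^2=0, (6-6)^2=0, (3-1)^2=4, (2-2)^2=0, (4-4)^2=0
sum(d^2) = 56.
Step 3: rho = 1 - 6*56 / (7*(7^2 - 1)) = 1 - 336/336 = 0.000000.
Step 4: Under H0, t = rho * sqrt((n-2)/(1-rho^2)) = 0.0000 ~ t(5).
Step 5: Two-sided p-value from the t-distribution with 5 df = 1.000000.
Step 6: alpha = 0.1. fail to reject H0.

rho = 0.0000, p = 1.000000, fail to reject H0 at alpha = 0.1.


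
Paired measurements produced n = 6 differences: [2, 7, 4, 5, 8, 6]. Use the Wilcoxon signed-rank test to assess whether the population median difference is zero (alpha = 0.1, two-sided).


Step 1: Drop any zero differences (none here) and take |d_i|.
|d| = [2, 7, 4, 5, 8, 6]
Step 2: Midrank |d_i| (ties get averaged ranks).
ranks: |2|->1, |7|->5, |4|->2, |5|->3, |8|->6, |6|->4
Step 3: Attach original signs; sum ranks with positive sign and with negative sign.
W+ = 1 + 5 + 2 + 3 + 6 + 4 = 21
W- = 0 = 0
(Check: W+ + W- = 21 should equal n(n+1)/2 = 21.)
Step 4: Test statistic W = min(W+, W-) = 0.
Step 5: No ties, so the exact null distribution over the 2^6 = 64 sign assignments gives the two-sided p-value = 0.031250.
Step 6: alpha = 0.1. reject H0.

W+ = 21, W- = 0, W = min = 0, p = 0.031250, reject H0.


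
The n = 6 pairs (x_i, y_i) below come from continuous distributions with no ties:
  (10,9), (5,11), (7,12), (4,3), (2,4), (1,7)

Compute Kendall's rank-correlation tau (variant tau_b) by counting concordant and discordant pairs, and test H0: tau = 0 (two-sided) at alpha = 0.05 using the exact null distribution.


Step 1: Enumerate the 15 unordered pairs (i,j) with i<j and classify each by sign(x_j-x_i) * sign(y_j-y_i).
  (1,2):dx=-5,dy=+2->D; (1,3):dx=-3,dy=+3->D; (1,4):dx=-6,dy=-6->C; (1,5):dx=-8,dy=-5->C
  (1,6):dx=-9,dy=-2->C; (2,3):dx=+2,dy=+1->C; (2,4):dx=-1,dy=-8->C; (2,5):dx=-3,dy=-7->C
  (2,6):dx=-4,dy=-4->C; (3,4):dx=-3,dy=-9->C; (3,5):dx=-5,dy=-8->C; (3,6):dx=-6,dy=-5->C
  (4,5):dx=-2,dy=+1->D; (4,6):dx=-3,dy=+4->D; (5,6):dx=-1,dy=+3->D
Step 2: C = 10, D = 5, total pairs = 15.
Step 3: tau = (C - D)/(n(n-1)/2) = (10 - 5)/15 = 0.333333.
Step 4: Exact two-sided p-value (enumerate n! = 720 permutations of y under H0): p = 0.469444.
Step 5: alpha = 0.05. fail to reject H0.

tau_b = 0.3333 (C=10, D=5), p = 0.469444, fail to reject H0.


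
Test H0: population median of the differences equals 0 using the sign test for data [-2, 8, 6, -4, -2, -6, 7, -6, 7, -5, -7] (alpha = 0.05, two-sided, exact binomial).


Step 1: Discard zero differences. Original n = 11; n_eff = number of nonzero differences = 11.
Nonzero differences (with sign): -2, +8, +6, -4, -2, -6, +7, -6, +7, -5, -7
Step 2: Count signs: positive = 4, negative = 7.
Step 3: Under H0: P(positive) = 0.5, so the number of positives S ~ Bin(11, 0.5).
Step 4: Two-sided exact p-value = sum of Bin(11,0.5) probabilities at or below the observed probability = 0.548828.
Step 5: alpha = 0.05. fail to reject H0.

n_eff = 11, pos = 4, neg = 7, p = 0.548828, fail to reject H0.


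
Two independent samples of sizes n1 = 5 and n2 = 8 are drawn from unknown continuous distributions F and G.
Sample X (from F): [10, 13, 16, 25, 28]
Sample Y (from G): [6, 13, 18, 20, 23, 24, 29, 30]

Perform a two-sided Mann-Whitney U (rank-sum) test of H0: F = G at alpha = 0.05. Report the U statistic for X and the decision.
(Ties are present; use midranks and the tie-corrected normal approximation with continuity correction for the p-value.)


Step 1: Combine and sort all 13 observations; assign midranks.
sorted (value, group): (6,Y), (10,X), (13,X), (13,Y), (16,X), (18,Y), (20,Y), (23,Y), (24,Y), (25,X), (28,X), (29,Y), (30,Y)
ranks: 6->1, 10->2, 13->3.5, 13->3.5, 16->5, 18->6, 20->7, 23->8, 24->9, 25->10, 28->11, 29->12, 30->13
Step 2: Rank sum for X: R1 = 2 + 3.5 + 5 + 10 + 11 = 31.5.
Step 3: U_X = R1 - n1(n1+1)/2 = 31.5 - 5*6/2 = 31.5 - 15 = 16.5.
       U_Y = n1*n2 - U_X = 40 - 16.5 = 23.5.
Step 4: Ties are present, so use the tie-corrected normal approximation (with continuity correction) for the p-value.
Step 5: p-value = 0.660111; compare to alpha = 0.05. fail to reject H0.

U_X = 16.5, p = 0.660111, fail to reject H0 at alpha = 0.05.


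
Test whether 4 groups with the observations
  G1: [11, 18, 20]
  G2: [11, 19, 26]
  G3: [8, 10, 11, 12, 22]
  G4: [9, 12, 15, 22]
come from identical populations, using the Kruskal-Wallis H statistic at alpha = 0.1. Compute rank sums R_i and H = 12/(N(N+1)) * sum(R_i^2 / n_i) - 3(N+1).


Step 1: Combine all N = 15 observations and assign midranks.
sorted (value, group, rank): (8,G3,1), (9,G4,2), (10,G3,3), (11,G1,5), (11,G2,5), (11,G3,5), (12,G3,7.5), (12,G4,7.5), (15,G4,9), (18,G1,10), (19,G2,11), (20,G1,12), (22,G3,13.5), (22,G4,13.5), (26,G2,15)
Step 2: Sum ranks within each group.
R_1 = 27 (n_1 = 3)
R_2 = 31 (n_2 = 3)
R_3 = 30 (n_3 = 5)
R_4 = 32 (n_4 = 4)
Step 3: H = 12/(N(N+1)) * sum(R_i^2/n_i) - 3(N+1)
     = 12/(15*16) * (27^2/3 + 31^2/3 + 30^2/5 + 32^2/4) - 3*16
     = 0.050000 * 999.333 - 48
     = 1.966667.
Step 4: Ties present; correction factor C = 1 - 36/(15^3 - 15) = 0.989286. Corrected H = 1.966667 / 0.989286 = 1.987966.
Step 5: Under H0, H ~ chi^2(3); p-value = 0.574908.
Step 6: alpha = 0.1. fail to reject H0.

H = 1.9880, df = 3, p = 0.574908, fail to reject H0.


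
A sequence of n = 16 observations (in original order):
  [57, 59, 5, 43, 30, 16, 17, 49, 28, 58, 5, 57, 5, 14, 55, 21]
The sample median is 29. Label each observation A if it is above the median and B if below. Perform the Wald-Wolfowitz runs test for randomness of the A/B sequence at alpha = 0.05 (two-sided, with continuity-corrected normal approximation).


Step 1: Compute median = 29; label A = above, B = below.
Labels in order: AABAABBABABABBAB  (n_A = 8, n_B = 8)
Step 2: Count runs R = 12.
Step 3: Under H0 (random ordering), E[R] = 2*n_A*n_B/(n_A+n_B) + 1 = 2*8*8/16 + 1 = 9.0000.
        Var[R] = 2*n_A*n_B*(2*n_A*n_B - n_A - n_B) / ((n_A+n_B)^2 * (n_A+n_B-1)) = 14336/3840 = 3.7333.
        SD[R] = 1.9322.
Step 4: Continuity-corrected z = (R - 0.5 - E[R]) / SD[R] = (12 - 0.5 - 9.0000) / 1.9322 = 1.2939.
Step 5: Two-sided p-value via normal approximation = 2*(1 - Phi(|z|)) = 0.195709.
Step 6: alpha = 0.05. fail to reject H0.

R = 12, z = 1.2939, p = 0.195709, fail to reject H0.


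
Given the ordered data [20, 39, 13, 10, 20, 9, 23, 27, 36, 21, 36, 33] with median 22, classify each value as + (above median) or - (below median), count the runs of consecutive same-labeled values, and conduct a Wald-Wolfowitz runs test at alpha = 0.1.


Step 1: Compute median = 22; label A = above, B = below.
Labels in order: BABBBBAAABAA  (n_A = 6, n_B = 6)
Step 2: Count runs R = 6.
Step 3: Under H0 (random ordering), E[R] = 2*n_A*n_B/(n_A+n_B) + 1 = 2*6*6/12 + 1 = 7.0000.
        Var[R] = 2*n_A*n_B*(2*n_A*n_B - n_A - n_B) / ((n_A+n_B)^2 * (n_A+n_B-1)) = 4320/1584 = 2.7273.
        SD[R] = 1.6514.
Step 4: Continuity-corrected z = (R + 0.5 - E[R]) / SD[R] = (6 + 0.5 - 7.0000) / 1.6514 = -0.3028.
Step 5: Two-sided p-value via normal approximation = 2*(1 - Phi(|z|)) = 0.762069.
Step 6: alpha = 0.1. fail to reject H0.

R = 6, z = -0.3028, p = 0.762069, fail to reject H0.


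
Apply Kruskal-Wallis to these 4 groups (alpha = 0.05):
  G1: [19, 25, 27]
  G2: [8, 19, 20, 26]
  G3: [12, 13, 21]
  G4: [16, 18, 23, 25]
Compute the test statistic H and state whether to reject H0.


Step 1: Combine all N = 14 observations and assign midranks.
sorted (value, group, rank): (8,G2,1), (12,G3,2), (13,G3,3), (16,G4,4), (18,G4,5), (19,G1,6.5), (19,G2,6.5), (20,G2,8), (21,G3,9), (23,G4,10), (25,G1,11.5), (25,G4,11.5), (26,G2,13), (27,G1,14)
Step 2: Sum ranks within each group.
R_1 = 32 (n_1 = 3)
R_2 = 28.5 (n_2 = 4)
R_3 = 14 (n_3 = 3)
R_4 = 30.5 (n_4 = 4)
Step 3: H = 12/(N(N+1)) * sum(R_i^2/n_i) - 3(N+1)
     = 12/(14*15) * (32^2/3 + 28.5^2/4 + 14^2/3 + 30.5^2/4) - 3*15
     = 0.057143 * 842.292 - 45
     = 3.130952.
Step 4: Ties present; correction factor C = 1 - 12/(14^3 - 14) = 0.995604. Corrected H = 3.130952 / 0.995604 = 3.144776.
Step 5: Under H0, H ~ chi^2(3); p-value = 0.369838.
Step 6: alpha = 0.05. fail to reject H0.

H = 3.1448, df = 3, p = 0.369838, fail to reject H0.


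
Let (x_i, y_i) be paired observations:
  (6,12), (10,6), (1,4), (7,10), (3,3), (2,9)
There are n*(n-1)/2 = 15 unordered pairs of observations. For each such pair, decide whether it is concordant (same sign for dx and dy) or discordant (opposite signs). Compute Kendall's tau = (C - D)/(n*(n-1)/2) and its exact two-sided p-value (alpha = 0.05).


Step 1: Enumerate the 15 unordered pairs (i,j) with i<j and classify each by sign(x_j-x_i) * sign(y_j-y_i).
  (1,2):dx=+4,dy=-6->D; (1,3):dx=-5,dy=-8->C; (1,4):dx=+1,dy=-2->D; (1,5):dx=-3,dy=-9->C
  (1,6):dx=-4,dy=-3->C; (2,3):dx=-9,dy=-2->C; (2,4):dx=-3,dy=+4->D; (2,5):dx=-7,dy=-3->C
  (2,6):dx=-8,dy=+3->D; (3,4):dx=+6,dy=+6->C; (3,5):dx=+2,dy=-1->D; (3,6):dx=+1,dy=+5->C
  (4,5):dx=-4,dy=-7->C; (4,6):dx=-5,dy=-1->C; (5,6):dx=-1,dy=+6->D
Step 2: C = 9, D = 6, total pairs = 15.
Step 3: tau = (C - D)/(n(n-1)/2) = (9 - 6)/15 = 0.200000.
Step 4: Exact two-sided p-value (enumerate n! = 720 permutations of y under H0): p = 0.719444.
Step 5: alpha = 0.05. fail to reject H0.

tau_b = 0.2000 (C=9, D=6), p = 0.719444, fail to reject H0.


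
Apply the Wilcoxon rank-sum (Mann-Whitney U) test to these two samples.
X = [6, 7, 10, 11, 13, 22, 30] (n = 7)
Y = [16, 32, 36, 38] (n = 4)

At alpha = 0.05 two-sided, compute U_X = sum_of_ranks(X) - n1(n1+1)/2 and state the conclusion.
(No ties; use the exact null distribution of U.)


Step 1: Combine and sort all 11 observations; assign midranks.
sorted (value, group): (6,X), (7,X), (10,X), (11,X), (13,X), (16,Y), (22,X), (30,X), (32,Y), (36,Y), (38,Y)
ranks: 6->1, 7->2, 10->3, 11->4, 13->5, 16->6, 22->7, 30->8, 32->9, 36->10, 38->11
Step 2: Rank sum for X: R1 = 1 + 2 + 3 + 4 + 5 + 7 + 8 = 30.
Step 3: U_X = R1 - n1(n1+1)/2 = 30 - 7*8/2 = 30 - 28 = 2.
       U_Y = n1*n2 - U_X = 28 - 2 = 26.
Step 4: No ties, so the exact null distribution of U (based on enumerating the C(11,7) = 330 equally likely rank assignments) gives the two-sided p-value.
Step 5: p-value = 0.024242; compare to alpha = 0.05. reject H0.

U_X = 2, p = 0.024242, reject H0 at alpha = 0.05.


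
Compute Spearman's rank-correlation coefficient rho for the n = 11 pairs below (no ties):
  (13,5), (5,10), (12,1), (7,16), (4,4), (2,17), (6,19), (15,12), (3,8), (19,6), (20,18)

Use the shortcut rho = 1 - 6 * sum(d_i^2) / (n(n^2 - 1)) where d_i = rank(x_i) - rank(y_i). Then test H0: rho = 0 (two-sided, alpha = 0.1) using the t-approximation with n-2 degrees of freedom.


Step 1: Rank x and y separately (midranks; no ties here).
rank(x): 13->8, 5->4, 12->7, 7->6, 4->3, 2->1, 6->5, 15->9, 3->2, 19->10, 20->11
rank(y): 5->3, 10->6, 1->1, 16->8, 4->2, 17->9, 19->11, 12->7, 8->5, 6->4, 18->10
Step 2: d_i = R_x(i) - R_y(i); compute d_i^2.
  (8-3)^2=25, (4-6)^2=4, (7-1)^2=36, (6-8)^2=4, (3-2)^2=1, (1-9)^2=64, (5-11)^2=36, (9-7)^2=4, (2-5)^2=9, (10-4)^2=36, (11-10)^2=1
sum(d^2) = 220.
Step 3: rho = 1 - 6*220 / (11*(11^2 - 1)) = 1 - 1320/1320 = 0.000000.
Step 4: Under H0, t = rho * sqrt((n-2)/(1-rho^2)) = 0.0000 ~ t(9).
Step 5: Two-sided p-value from the t-distribution with 9 df = 1.000000.
Step 6: alpha = 0.1. fail to reject H0.

rho = 0.0000, p = 1.000000, fail to reject H0 at alpha = 0.1.


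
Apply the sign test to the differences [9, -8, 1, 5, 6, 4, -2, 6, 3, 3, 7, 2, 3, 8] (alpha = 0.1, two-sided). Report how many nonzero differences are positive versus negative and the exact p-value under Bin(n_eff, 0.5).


Step 1: Discard zero differences. Original n = 14; n_eff = number of nonzero differences = 14.
Nonzero differences (with sign): +9, -8, +1, +5, +6, +4, -2, +6, +3, +3, +7, +2, +3, +8
Step 2: Count signs: positive = 12, negative = 2.
Step 3: Under H0: P(positive) = 0.5, so the number of positives S ~ Bin(14, 0.5).
Step 4: Two-sided exact p-value = sum of Bin(14,0.5) probabilities at or below the observed probability = 0.012939.
Step 5: alpha = 0.1. reject H0.

n_eff = 14, pos = 12, neg = 2, p = 0.012939, reject H0.


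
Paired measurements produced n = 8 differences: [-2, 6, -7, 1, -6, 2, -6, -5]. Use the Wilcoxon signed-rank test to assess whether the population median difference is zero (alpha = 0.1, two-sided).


Step 1: Drop any zero differences (none here) and take |d_i|.
|d| = [2, 6, 7, 1, 6, 2, 6, 5]
Step 2: Midrank |d_i| (ties get averaged ranks).
ranks: |2|->2.5, |6|->6, |7|->8, |1|->1, |6|->6, |2|->2.5, |6|->6, |5|->4
Step 3: Attach original signs; sum ranks with positive sign and with negative sign.
W+ = 6 + 1 + 2.5 = 9.5
W- = 2.5 + 8 + 6 + 6 + 4 = 26.5
(Check: W+ + W- = 36 should equal n(n+1)/2 = 36.)
Step 4: Test statistic W = min(W+, W-) = 9.5.
Step 5: Ties in |d|, so use the tie-corrected normal approximation.
        E[W] = n(n+1)/4 = 8*9/4 = 18.
        Tie groups: |d|=2 (t=2), |d|=6 (t=3); sum(t^3 - t) = 30.
        Var[W] = n(n+1)(2n+1)/24 - sum(t^3-t)/48 = 1224/24 - 30/48 = 50.375.
        z = (W - E[W]) / sqrt(Var[W]) = (9.5 - 18) / 7.0975 = -1.1976.
        Two-sided p = 2*Phi(z) = 0.231073.
Step 6: alpha = 0.1. fail to reject H0.

W+ = 9.5, W- = 26.5, W = min = 9.5, p = 0.231073, fail to reject H0.


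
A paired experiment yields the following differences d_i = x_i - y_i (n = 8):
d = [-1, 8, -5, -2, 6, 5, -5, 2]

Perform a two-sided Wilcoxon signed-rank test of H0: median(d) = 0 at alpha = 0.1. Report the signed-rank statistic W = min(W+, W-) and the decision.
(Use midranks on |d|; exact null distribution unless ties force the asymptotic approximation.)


Step 1: Drop any zero differences (none here) and take |d_i|.
|d| = [1, 8, 5, 2, 6, 5, 5, 2]
Step 2: Midrank |d_i| (ties get averaged ranks).
ranks: |1|->1, |8|->8, |5|->5, |2|->2.5, |6|->7, |5|->5, |5|->5, |2|->2.5
Step 3: Attach original signs; sum ranks with positive sign and with negative sign.
W+ = 8 + 7 + 5 + 2.5 = 22.5
W- = 1 + 5 + 2.5 + 5 = 13.5
(Check: W+ + W- = 36 should equal n(n+1)/2 = 36.)
Step 4: Test statistic W = min(W+, W-) = 13.5.
Step 5: Ties in |d|, so use the tie-corrected normal approximation.
        E[W] = n(n+1)/4 = 8*9/4 = 18.
        Tie groups: |d|=2 (t=2), |d|=5 (t=3); sum(t^3 - t) = 30.
        Var[W] = n(n+1)(2n+1)/24 - sum(t^3-t)/48 = 1224/24 - 30/48 = 50.375.
        z = (W - E[W]) / sqrt(Var[W]) = (13.5 - 18) / 7.0975 = -0.6340.
        Two-sided p = 2*Phi(z) = 0.526066.
Step 6: alpha = 0.1. fail to reject H0.

W+ = 22.5, W- = 13.5, W = min = 13.5, p = 0.526066, fail to reject H0.
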